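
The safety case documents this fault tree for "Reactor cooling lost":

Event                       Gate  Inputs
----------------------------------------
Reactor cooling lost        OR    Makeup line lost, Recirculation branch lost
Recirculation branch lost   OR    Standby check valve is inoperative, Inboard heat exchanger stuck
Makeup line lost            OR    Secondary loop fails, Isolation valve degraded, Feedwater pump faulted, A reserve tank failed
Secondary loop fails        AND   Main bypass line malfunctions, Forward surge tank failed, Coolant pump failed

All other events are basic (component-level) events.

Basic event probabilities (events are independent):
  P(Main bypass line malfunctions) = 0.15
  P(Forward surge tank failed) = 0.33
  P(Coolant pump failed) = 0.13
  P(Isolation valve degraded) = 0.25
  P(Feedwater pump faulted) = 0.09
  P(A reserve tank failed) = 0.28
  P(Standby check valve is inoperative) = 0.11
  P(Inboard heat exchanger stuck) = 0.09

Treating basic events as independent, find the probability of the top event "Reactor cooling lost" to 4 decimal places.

0.6046

P(Secondary loop fails) [AND] = 0.15 × 0.33 × 0.13 = 0.006435
P(Makeup line lost) [OR] = 1 − (1−0.006435) × (1−0.25) × (1−0.09) × (1−0.28) = 0.511762
P(Recirculation branch lost) [OR] = 1 − (1−0.11) × (1−0.09) = 0.190100
P(Reactor cooling lost) [OR] = 1 − (1−0.511762) × (1−0.190100) = 0.604576
Rounded to 4 decimal places: P(Reactor cooling lost) ≈ 0.6046.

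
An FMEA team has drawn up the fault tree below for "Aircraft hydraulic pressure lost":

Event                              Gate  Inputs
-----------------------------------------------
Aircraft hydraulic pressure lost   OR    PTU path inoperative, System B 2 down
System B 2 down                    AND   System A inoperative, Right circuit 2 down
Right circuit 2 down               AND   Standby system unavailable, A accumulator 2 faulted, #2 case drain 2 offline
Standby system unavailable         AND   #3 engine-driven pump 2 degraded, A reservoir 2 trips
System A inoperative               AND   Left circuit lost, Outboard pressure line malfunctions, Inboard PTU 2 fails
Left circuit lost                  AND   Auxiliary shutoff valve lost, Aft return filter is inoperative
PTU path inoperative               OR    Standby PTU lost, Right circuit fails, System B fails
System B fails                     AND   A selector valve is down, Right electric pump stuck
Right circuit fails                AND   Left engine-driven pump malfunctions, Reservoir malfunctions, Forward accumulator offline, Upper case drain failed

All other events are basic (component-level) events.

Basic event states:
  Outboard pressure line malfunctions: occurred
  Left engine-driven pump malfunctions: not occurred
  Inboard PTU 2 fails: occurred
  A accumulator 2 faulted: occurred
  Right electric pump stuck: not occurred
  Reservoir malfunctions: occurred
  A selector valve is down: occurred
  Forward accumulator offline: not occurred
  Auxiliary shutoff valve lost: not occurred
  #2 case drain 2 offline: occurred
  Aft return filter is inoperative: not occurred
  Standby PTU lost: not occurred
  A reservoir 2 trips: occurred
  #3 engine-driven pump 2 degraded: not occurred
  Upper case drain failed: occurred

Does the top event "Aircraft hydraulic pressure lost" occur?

Right circuit fails [AND]: Left engine-driven pump malfunctions=not, Reservoir malfunctions=occurs, Forward accumulator offline=not, Upper case drain failed=occurs → not all inputs occur → does not occur.
System B fails [AND]: A selector valve is down=occurs, Right electric pump stuck=not → not all inputs occur → does not occur.
PTU path inoperative [OR]: Standby PTU lost=not, Right circuit fails=not, System B fails=not → no input occurs → does not occur.
Left circuit lost [AND]: Auxiliary shutoff valve lost=not, Aft return filter is inoperative=not → not all inputs occur → does not occur.
System A inoperative [AND]: Left circuit lost=not, Outboard pressure line malfunctions=occurs, Inboard PTU 2 fails=occurs → not all inputs occur → does not occur.
Standby system unavailable [AND]: #3 engine-driven pump 2 degraded=not, A reservoir 2 trips=occurs → not all inputs occur → does not occur.
Right circuit 2 down [AND]: Standby system unavailable=not, A accumulator 2 faulted=occurs, #2 case drain 2 offline=occurs → not all inputs occur → does not occur.
System B 2 down [AND]: System A inoperative=not, Right circuit 2 down=not → not all inputs occur → does not occur.
Aircraft hydraulic pressure lost [OR]: PTU path inoperative=not, System B 2 down=not → no input occurs → does not occur.

No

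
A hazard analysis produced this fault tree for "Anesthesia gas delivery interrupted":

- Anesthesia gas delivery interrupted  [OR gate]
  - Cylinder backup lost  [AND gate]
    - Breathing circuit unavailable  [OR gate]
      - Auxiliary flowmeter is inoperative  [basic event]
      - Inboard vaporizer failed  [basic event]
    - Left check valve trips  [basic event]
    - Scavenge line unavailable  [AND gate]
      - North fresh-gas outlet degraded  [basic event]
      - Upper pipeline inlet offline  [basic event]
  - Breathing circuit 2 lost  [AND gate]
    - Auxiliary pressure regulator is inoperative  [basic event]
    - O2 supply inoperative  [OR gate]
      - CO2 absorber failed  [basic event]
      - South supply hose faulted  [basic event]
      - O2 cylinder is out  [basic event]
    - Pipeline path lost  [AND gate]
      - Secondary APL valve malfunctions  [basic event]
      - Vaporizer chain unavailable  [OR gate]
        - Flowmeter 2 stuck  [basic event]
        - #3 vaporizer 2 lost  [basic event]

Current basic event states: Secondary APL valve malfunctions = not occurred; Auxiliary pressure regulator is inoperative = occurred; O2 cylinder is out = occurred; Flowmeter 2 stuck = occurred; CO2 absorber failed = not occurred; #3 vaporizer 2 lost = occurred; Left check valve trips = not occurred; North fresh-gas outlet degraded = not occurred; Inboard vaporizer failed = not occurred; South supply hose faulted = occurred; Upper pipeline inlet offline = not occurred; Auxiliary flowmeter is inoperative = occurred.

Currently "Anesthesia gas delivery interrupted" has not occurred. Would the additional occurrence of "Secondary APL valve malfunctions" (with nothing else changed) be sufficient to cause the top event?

Counterfactual: set "Secondary APL valve malfunctions" to occurred.
Breathing circuit unavailable [OR]: Auxiliary flowmeter is inoperative=occurs, Inboard vaporizer failed=not → at least one input occurs → occurs.
Scavenge line unavailable [AND]: North fresh-gas outlet degraded=not, Upper pipeline inlet offline=not → not all inputs occur → does not occur.
Cylinder backup lost [AND]: Breathing circuit unavailable=occurs, Left check valve trips=not, Scavenge line unavailable=not → not all inputs occur → does not occur.
O2 supply inoperative [OR]: CO2 absorber failed=not, South supply hose faulted=occurs, O2 cylinder is out=occurs → at least one input occurs → occurs.
Vaporizer chain unavailable [OR]: Flowmeter 2 stuck=occurs, #3 vaporizer 2 lost=occurs → at least one input occurs → occurs.
Pipeline path lost [AND]: Secondary APL valve malfunctions=occurs, Vaporizer chain unavailable=occurs → all inputs occur → occurs.
Breathing circuit 2 lost [AND]: Auxiliary pressure regulator is inoperative=occurs, O2 supply inoperative=occurs, Pipeline path lost=occurs → all inputs occur → occurs.
Anesthesia gas delivery interrupted [OR]: Cylinder backup lost=not, Breathing circuit 2 lost=occurs → at least one input occurs → occurs.

Yes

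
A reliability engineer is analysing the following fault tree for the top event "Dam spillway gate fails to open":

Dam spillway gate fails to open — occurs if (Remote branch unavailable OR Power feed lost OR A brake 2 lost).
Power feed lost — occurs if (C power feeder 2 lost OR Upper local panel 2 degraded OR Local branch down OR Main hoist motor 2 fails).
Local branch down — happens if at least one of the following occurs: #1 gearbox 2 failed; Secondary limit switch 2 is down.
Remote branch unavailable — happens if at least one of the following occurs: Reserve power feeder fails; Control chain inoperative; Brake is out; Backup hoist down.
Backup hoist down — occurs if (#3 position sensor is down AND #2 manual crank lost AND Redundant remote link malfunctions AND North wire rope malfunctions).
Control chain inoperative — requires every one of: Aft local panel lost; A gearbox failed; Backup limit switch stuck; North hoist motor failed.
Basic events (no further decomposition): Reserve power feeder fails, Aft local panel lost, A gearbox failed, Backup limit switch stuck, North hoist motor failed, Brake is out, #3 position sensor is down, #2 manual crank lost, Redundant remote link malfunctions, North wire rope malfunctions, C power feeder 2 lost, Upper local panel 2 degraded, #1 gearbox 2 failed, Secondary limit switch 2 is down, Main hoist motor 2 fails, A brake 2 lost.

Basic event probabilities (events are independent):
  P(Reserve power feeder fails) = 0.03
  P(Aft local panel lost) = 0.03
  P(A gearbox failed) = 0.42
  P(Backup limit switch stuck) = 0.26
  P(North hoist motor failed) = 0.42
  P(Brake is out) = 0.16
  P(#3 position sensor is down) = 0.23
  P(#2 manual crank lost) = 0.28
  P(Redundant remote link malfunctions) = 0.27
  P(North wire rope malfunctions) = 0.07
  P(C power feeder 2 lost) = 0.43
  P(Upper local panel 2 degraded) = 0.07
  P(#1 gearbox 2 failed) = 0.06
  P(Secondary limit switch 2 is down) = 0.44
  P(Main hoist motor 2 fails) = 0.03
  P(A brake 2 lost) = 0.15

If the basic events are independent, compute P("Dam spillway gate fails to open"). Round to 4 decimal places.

P(Control chain inoperative) [AND] = 0.03 × 0.42 × 0.26 × 0.42 = 0.001376
P(Backup hoist down) [AND] = 0.23 × 0.28 × 0.27 × 0.07 = 0.001217
P(Remote branch unavailable) [OR] = 1 − (1−0.03) × (1−0.001376) × (1−0.16) × (1−0.001217) = 0.187311
P(Local branch down) [OR] = 1 − (1−0.06) × (1−0.44) = 0.473600
P(Power feed lost) [OR] = 1 − (1−0.43) × (1−0.07) × (1−0.473600) × (1−0.03) = 0.729327
P(Dam spillway gate fails to open) [OR] = 1 − (1−0.187311) × (1−0.729327) × (1−0.15) = 0.813023
Rounded to 4 decimal places: P(Dam spillway gate fails to open) ≈ 0.8130.

0.8130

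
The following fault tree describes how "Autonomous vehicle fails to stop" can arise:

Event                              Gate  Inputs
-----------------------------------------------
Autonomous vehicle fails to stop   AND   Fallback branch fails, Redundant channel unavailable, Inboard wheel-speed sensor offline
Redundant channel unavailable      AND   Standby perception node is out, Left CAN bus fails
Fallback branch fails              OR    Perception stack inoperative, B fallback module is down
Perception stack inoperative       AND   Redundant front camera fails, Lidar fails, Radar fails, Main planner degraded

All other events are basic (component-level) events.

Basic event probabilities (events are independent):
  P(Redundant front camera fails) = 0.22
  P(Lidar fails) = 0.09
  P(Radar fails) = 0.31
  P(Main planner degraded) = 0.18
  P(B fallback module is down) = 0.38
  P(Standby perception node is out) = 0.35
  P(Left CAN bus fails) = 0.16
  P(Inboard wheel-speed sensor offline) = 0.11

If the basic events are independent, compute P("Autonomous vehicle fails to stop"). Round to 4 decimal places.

0.0023

P(Perception stack inoperative) [AND] = 0.22 × 0.09 × 0.31 × 0.18 = 0.001105
P(Fallback branch fails) [OR] = 1 − (1−0.001105) × (1−0.38) = 0.380685
P(Redundant channel unavailable) [AND] = 0.35 × 0.16 = 0.056000
P(Autonomous vehicle fails to stop) [AND] = 0.380685 × 0.056000 × 0.11 = 0.002345
Rounded to 4 decimal places: P(Autonomous vehicle fails to stop) ≈ 0.0023.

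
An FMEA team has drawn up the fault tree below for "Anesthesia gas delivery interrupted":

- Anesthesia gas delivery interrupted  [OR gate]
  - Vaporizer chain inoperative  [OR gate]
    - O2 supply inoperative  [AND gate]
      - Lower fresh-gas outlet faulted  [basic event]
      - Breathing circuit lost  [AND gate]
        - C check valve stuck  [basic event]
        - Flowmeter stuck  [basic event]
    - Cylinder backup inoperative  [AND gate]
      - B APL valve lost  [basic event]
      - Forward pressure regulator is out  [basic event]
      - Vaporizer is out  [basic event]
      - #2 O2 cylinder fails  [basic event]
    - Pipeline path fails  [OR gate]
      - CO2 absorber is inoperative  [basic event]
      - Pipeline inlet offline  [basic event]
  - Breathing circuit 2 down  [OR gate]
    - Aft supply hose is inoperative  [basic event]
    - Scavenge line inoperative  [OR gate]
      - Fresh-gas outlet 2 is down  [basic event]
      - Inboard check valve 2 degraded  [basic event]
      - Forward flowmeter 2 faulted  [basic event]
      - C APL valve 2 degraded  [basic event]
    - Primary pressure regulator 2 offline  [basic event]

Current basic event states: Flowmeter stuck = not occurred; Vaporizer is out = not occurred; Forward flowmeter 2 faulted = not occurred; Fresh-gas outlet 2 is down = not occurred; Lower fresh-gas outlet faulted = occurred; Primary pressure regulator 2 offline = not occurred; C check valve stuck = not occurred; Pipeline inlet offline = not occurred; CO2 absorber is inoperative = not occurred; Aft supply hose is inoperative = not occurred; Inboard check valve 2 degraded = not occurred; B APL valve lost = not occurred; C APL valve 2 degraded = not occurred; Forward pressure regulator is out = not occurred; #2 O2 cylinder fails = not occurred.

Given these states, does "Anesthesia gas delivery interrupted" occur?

Breathing circuit lost [AND]: C check valve stuck=not, Flowmeter stuck=not → not all inputs occur → does not occur.
O2 supply inoperative [AND]: Lower fresh-gas outlet faulted=occurs, Breathing circuit lost=not → not all inputs occur → does not occur.
Cylinder backup inoperative [AND]: B APL valve lost=not, Forward pressure regulator is out=not, Vaporizer is out=not, #2 O2 cylinder fails=not → not all inputs occur → does not occur.
Pipeline path fails [OR]: CO2 absorber is inoperative=not, Pipeline inlet offline=not → no input occurs → does not occur.
Vaporizer chain inoperative [OR]: O2 supply inoperative=not, Cylinder backup inoperative=not, Pipeline path fails=not → no input occurs → does not occur.
Scavenge line inoperative [OR]: Fresh-gas outlet 2 is down=not, Inboard check valve 2 degraded=not, Forward flowmeter 2 faulted=not, C APL valve 2 degraded=not → no input occurs → does not occur.
Breathing circuit 2 down [OR]: Aft supply hose is inoperative=not, Scavenge line inoperative=not, Primary pressure regulator 2 offline=not → no input occurs → does not occur.
Anesthesia gas delivery interrupted [OR]: Vaporizer chain inoperative=not, Breathing circuit 2 down=not → no input occurs → does not occur.

No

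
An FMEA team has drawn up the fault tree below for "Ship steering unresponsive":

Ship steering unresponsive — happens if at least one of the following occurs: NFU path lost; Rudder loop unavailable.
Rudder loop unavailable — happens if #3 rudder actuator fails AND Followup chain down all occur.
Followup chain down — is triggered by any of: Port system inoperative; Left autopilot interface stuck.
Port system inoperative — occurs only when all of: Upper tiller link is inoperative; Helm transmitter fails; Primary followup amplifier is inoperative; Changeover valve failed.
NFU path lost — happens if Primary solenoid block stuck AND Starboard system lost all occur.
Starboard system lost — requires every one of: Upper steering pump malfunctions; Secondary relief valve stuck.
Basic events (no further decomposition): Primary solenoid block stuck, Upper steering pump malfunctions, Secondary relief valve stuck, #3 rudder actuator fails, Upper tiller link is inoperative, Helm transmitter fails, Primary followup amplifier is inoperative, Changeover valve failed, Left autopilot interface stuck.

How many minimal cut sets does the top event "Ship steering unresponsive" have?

3

Starboard system lost [AND]: one cut set from each child combined → 1 × 1 = 1 cut set(s).
NFU path lost [AND]: one cut set from each child combined → 1 × 1 = 1 cut set(s).
Port system inoperative [AND]: one cut set from each child combined → 1 × 1 × 1 × 1 = 1 cut set(s).
Followup chain down [OR]: union of children's cut sets → 2 cut set(s).
Rudder loop unavailable [AND]: one cut set from each child combined → 1 × 2 = 2 cut set(s).
Ship steering unresponsive [OR]: union of children's cut sets → 3 cut set(s).
Minimal cut sets: {Primary solenoid block stuck, Secondary relief valve stuck, Upper steering pump malfunctions}; {#3 rudder actuator fails, Changeover valve failed, Helm transmitter fails, Primary followup amplifier is inoperative, Upper tiller link is inoperative}; {#3 rudder actuator fails, Left autopilot interface stuck}.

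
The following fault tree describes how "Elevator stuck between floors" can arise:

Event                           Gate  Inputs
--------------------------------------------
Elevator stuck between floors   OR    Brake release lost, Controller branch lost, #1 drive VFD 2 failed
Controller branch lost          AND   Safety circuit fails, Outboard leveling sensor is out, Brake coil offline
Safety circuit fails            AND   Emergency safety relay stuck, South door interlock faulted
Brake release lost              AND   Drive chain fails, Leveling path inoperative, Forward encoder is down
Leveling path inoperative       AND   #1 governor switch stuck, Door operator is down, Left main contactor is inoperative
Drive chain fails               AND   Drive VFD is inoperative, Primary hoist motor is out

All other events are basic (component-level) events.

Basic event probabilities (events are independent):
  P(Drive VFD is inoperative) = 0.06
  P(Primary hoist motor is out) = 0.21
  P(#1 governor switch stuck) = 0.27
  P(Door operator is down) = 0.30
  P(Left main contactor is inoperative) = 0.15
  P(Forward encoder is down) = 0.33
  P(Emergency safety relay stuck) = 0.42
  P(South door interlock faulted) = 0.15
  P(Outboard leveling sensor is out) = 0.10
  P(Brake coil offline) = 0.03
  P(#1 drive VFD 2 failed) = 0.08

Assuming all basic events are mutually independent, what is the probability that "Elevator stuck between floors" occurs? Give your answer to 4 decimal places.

P(Drive chain fails) [AND] = 0.06 × 0.21 = 0.012600
P(Leveling path inoperative) [AND] = 0.27 × 0.30 × 0.15 = 0.012150
P(Brake release lost) [AND] = 0.012600 × 0.012150 × 0.33 = 0.000051
P(Safety circuit fails) [AND] = 0.42 × 0.15 = 0.063000
P(Controller branch lost) [AND] = 0.063000 × 0.10 × 0.03 = 0.000189
P(Elevator stuck between floors) [OR] = 1 − (1−0.000051) × (1−0.000189) × (1−0.08) = 0.080221
Rounded to 4 decimal places: P(Elevator stuck between floors) ≈ 0.0802.

0.0802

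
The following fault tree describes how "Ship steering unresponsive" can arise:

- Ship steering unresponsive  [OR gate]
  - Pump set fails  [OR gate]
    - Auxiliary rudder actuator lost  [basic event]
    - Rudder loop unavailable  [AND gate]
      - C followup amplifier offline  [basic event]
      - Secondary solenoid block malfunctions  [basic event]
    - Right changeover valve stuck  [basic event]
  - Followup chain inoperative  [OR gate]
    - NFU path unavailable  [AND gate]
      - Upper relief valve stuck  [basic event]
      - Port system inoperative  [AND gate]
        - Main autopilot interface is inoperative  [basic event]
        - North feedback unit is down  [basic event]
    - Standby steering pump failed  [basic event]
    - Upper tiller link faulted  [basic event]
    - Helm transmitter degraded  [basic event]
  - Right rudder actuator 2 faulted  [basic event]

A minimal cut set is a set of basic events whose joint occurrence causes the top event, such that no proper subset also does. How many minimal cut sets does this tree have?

Rudder loop unavailable [AND]: one cut set from each child combined → 1 × 1 = 1 cut set(s).
Pump set fails [OR]: union of children's cut sets → 3 cut set(s).
Port system inoperative [AND]: one cut set from each child combined → 1 × 1 = 1 cut set(s).
NFU path unavailable [AND]: one cut set from each child combined → 1 × 1 = 1 cut set(s).
Followup chain inoperative [OR]: union of children's cut sets → 4 cut set(s).
Ship steering unresponsive [OR]: union of children's cut sets → 8 cut set(s).
Minimal cut sets: {Auxiliary rudder actuator lost}; {C followup amplifier offline, Secondary solenoid block malfunctions}; {Right changeover valve stuck}; {Main autopilot interface is inoperative, North feedback unit is down, Upper relief valve stuck}; {Standby steering pump failed}; {Upper tiller link faulted}; {Helm transmitter degraded}; {Right rudder actuator 2 faulted}.

8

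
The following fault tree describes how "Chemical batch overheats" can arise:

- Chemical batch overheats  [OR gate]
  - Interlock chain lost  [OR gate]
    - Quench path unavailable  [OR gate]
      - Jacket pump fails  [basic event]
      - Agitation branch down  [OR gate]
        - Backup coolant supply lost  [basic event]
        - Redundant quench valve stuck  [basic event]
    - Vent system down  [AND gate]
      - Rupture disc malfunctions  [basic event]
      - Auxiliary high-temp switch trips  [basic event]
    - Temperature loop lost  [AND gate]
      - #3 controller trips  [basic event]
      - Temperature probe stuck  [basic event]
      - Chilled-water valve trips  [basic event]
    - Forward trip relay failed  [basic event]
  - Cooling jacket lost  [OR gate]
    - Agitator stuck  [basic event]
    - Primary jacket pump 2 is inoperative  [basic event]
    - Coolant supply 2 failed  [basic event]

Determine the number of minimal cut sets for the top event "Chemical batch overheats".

9

Agitation branch down [OR]: union of children's cut sets → 2 cut set(s).
Quench path unavailable [OR]: union of children's cut sets → 3 cut set(s).
Vent system down [AND]: one cut set from each child combined → 1 × 1 = 1 cut set(s).
Temperature loop lost [AND]: one cut set from each child combined → 1 × 1 × 1 = 1 cut set(s).
Interlock chain lost [OR]: union of children's cut sets → 6 cut set(s).
Cooling jacket lost [OR]: union of children's cut sets → 3 cut set(s).
Chemical batch overheats [OR]: union of children's cut sets → 9 cut set(s).
Minimal cut sets: {Jacket pump fails}; {Backup coolant supply lost}; {Redundant quench valve stuck}; {Auxiliary high-temp switch trips, Rupture disc malfunctions}; {#3 controller trips, Chilled-water valve trips, Temperature probe stuck}; {Forward trip relay failed}; {Agitator stuck}; {Primary jacket pump 2 is inoperative}; {Coolant supply 2 failed}.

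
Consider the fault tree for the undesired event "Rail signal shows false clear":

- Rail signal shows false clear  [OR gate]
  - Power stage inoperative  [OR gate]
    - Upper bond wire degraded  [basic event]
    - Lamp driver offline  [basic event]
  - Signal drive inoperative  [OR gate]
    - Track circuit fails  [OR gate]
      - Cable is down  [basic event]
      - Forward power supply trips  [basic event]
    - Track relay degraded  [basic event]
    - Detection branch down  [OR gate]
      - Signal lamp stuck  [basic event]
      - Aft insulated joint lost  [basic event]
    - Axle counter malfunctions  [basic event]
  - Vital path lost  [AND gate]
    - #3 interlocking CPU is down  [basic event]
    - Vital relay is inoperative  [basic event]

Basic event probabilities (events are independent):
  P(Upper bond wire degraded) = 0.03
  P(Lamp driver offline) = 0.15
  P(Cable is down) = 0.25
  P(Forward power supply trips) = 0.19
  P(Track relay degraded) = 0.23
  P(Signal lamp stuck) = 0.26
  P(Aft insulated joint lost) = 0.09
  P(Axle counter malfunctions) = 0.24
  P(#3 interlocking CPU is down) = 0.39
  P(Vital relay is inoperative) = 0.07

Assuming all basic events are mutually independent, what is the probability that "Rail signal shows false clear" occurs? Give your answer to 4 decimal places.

0.8080

P(Power stage inoperative) [OR] = 1 − (1−0.03) × (1−0.15) = 0.175500
P(Track circuit fails) [OR] = 1 − (1−0.25) × (1−0.19) = 0.392500
P(Detection branch down) [OR] = 1 − (1−0.26) × (1−0.09) = 0.326600
P(Signal drive inoperative) [OR] = 1 − (1−0.392500) × (1−0.23) × (1−0.326600) × (1−0.24) = 0.760600
P(Vital path lost) [AND] = 0.39 × 0.07 = 0.027300
P(Rail signal shows false clear) [OR] = 1 − (1−0.175500) × (1−0.760600) × (1−0.027300) = 0.808003
Rounded to 4 decimal places: P(Rail signal shows false clear) ≈ 0.8080.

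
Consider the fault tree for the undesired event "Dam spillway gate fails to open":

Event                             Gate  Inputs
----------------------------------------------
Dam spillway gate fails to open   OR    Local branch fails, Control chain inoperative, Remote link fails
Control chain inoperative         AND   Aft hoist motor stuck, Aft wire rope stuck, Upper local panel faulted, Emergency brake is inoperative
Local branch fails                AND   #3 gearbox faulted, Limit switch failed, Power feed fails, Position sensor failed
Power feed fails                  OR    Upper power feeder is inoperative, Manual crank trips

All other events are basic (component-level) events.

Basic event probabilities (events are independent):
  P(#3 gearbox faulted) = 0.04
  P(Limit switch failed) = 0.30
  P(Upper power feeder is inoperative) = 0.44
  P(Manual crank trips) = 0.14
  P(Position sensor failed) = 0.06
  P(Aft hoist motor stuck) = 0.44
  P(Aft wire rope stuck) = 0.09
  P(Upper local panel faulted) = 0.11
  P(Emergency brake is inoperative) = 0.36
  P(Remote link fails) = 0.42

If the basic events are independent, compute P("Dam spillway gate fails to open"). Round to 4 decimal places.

0.4211

P(Power feed fails) [OR] = 1 − (1−0.44) × (1−0.14) = 0.518400
P(Local branch fails) [AND] = 0.04 × 0.30 × 0.518400 × 0.06 = 0.000373
P(Control chain inoperative) [AND] = 0.44 × 0.09 × 0.11 × 0.36 = 0.001568
P(Dam spillway gate fails to open) [OR] = 1 − (1−0.000373) × (1−0.001568) × (1−0.42) = 0.421125
Rounded to 4 decimal places: P(Dam spillway gate fails to open) ≈ 0.4211.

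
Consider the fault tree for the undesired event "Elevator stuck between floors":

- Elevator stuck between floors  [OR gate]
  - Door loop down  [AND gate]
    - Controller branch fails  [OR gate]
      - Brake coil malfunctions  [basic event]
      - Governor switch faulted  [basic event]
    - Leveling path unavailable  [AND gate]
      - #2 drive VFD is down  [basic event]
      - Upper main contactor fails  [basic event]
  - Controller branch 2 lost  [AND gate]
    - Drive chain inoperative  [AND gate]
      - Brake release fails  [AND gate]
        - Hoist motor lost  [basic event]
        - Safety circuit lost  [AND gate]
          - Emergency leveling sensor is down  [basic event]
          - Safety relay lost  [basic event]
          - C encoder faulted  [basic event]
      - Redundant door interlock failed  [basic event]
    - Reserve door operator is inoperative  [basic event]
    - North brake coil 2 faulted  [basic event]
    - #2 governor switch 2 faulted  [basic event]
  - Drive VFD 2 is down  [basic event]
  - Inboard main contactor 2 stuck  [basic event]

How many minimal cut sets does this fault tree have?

Controller branch fails [OR]: union of children's cut sets → 2 cut set(s).
Leveling path unavailable [AND]: one cut set from each child combined → 1 × 1 = 1 cut set(s).
Door loop down [AND]: one cut set from each child combined → 2 × 1 = 2 cut set(s).
Safety circuit lost [AND]: one cut set from each child combined → 1 × 1 × 1 = 1 cut set(s).
Brake release fails [AND]: one cut set from each child combined → 1 × 1 = 1 cut set(s).
Drive chain inoperative [AND]: one cut set from each child combined → 1 × 1 = 1 cut set(s).
Controller branch 2 lost [AND]: one cut set from each child combined → 1 × 1 × 1 × 1 = 1 cut set(s).
Elevator stuck between floors [OR]: union of children's cut sets → 5 cut set(s).
Minimal cut sets: {#2 drive VFD is down, Brake coil malfunctions, Upper main contactor fails}; {#2 drive VFD is down, Governor switch faulted, Upper main contactor fails}; {#2 governor switch 2 faulted, C encoder faulted, Emergency leveling sensor is down, Hoist motor lost, North brake coil 2 faulted, Redundant door interlock failed, Reserve door operator is inoperative, Safety relay lost}; {Drive VFD 2 is down}; {Inboard main contactor 2 stuck}.

5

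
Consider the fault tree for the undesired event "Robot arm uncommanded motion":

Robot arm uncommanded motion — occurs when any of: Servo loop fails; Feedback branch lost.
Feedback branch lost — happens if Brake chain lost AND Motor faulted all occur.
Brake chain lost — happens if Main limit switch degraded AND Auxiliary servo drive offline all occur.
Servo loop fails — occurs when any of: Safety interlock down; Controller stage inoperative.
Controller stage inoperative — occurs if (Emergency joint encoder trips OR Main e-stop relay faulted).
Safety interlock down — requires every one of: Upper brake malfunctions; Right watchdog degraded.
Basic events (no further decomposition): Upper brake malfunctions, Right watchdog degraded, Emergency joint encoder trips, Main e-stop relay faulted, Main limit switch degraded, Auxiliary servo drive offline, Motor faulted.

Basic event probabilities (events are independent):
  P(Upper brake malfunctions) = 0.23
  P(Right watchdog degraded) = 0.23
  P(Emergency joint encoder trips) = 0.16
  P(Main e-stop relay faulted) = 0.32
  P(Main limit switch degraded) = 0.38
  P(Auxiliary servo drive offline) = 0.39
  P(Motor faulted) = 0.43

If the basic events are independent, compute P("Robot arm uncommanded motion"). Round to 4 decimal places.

P(Safety interlock down) [AND] = 0.23 × 0.23 = 0.052900
P(Controller stage inoperative) [OR] = 1 − (1−0.16) × (1−0.32) = 0.428800
P(Servo loop fails) [OR] = 1 − (1−0.052900) × (1−0.428800) = 0.459016
P(Brake chain lost) [AND] = 0.38 × 0.39 = 0.148200
P(Feedback branch lost) [AND] = 0.148200 × 0.43 = 0.063726
P(Robot arm uncommanded motion) [OR] = 1 − (1−0.459016) × (1−0.063726) = 0.493491
Rounded to 4 decimal places: P(Robot arm uncommanded motion) ≈ 0.4935.

0.4935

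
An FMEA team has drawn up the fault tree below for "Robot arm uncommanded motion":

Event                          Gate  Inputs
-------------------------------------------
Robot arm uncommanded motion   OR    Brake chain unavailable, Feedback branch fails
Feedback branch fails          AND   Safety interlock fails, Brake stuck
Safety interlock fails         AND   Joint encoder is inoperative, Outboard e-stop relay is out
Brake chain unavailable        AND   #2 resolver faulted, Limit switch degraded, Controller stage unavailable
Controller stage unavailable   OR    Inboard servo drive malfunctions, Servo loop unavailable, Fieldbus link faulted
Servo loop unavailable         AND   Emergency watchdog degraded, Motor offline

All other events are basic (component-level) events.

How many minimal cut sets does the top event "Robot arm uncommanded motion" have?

4

Servo loop unavailable [AND]: one cut set from each child combined → 1 × 1 = 1 cut set(s).
Controller stage unavailable [OR]: union of children's cut sets → 3 cut set(s).
Brake chain unavailable [AND]: one cut set from each child combined → 1 × 1 × 3 = 3 cut set(s).
Safety interlock fails [AND]: one cut set from each child combined → 1 × 1 = 1 cut set(s).
Feedback branch fails [AND]: one cut set from each child combined → 1 × 1 = 1 cut set(s).
Robot arm uncommanded motion [OR]: union of children's cut sets → 4 cut set(s).
Minimal cut sets: {#2 resolver faulted, Inboard servo drive malfunctions, Limit switch degraded}; {#2 resolver faulted, Emergency watchdog degraded, Limit switch degraded, Motor offline}; {#2 resolver faulted, Fieldbus link faulted, Limit switch degraded}; {Brake stuck, Joint encoder is inoperative, Outboard e-stop relay is out}.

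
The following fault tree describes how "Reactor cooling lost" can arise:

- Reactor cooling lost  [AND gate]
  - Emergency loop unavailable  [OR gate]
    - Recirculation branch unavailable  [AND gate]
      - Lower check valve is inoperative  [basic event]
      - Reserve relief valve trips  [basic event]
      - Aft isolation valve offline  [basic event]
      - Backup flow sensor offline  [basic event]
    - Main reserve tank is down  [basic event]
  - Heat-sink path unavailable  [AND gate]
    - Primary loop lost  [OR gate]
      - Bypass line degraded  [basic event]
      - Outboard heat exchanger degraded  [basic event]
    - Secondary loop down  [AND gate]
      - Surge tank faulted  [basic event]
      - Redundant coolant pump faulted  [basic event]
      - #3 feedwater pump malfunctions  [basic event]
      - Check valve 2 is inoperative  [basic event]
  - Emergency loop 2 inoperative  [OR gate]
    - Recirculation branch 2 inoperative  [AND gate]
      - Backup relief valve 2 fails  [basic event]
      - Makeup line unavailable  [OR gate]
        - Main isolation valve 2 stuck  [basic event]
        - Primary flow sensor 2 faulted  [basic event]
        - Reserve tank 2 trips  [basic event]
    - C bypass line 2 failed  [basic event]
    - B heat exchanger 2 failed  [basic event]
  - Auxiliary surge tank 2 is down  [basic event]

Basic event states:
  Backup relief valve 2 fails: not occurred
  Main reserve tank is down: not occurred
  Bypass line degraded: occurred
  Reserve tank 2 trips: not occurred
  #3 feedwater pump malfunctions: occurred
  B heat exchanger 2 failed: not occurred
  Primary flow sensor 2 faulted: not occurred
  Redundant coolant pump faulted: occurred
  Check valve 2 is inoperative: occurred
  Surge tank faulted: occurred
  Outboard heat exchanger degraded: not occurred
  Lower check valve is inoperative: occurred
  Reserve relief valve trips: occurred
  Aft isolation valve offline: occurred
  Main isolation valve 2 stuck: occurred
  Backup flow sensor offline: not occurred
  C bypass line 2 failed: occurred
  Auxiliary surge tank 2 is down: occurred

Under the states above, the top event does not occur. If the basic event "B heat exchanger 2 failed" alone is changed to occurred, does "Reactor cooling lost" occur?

No

Counterfactual: set "B heat exchanger 2 failed" to occurred.
Recirculation branch unavailable [AND]: Lower check valve is inoperative=occurs, Reserve relief valve trips=occurs, Aft isolation valve offline=occurs, Backup flow sensor offline=not → not all inputs occur → does not occur.
Emergency loop unavailable [OR]: Recirculation branch unavailable=not, Main reserve tank is down=not → no input occurs → does not occur.
Primary loop lost [OR]: Bypass line degraded=occurs, Outboard heat exchanger degraded=not → at least one input occurs → occurs.
Secondary loop down [AND]: Surge tank faulted=occurs, Redundant coolant pump faulted=occurs, #3 feedwater pump malfunctions=occurs, Check valve 2 is inoperative=occurs → all inputs occur → occurs.
Heat-sink path unavailable [AND]: Primary loop lost=occurs, Secondary loop down=occurs → all inputs occur → occurs.
Makeup line unavailable [OR]: Main isolation valve 2 stuck=occurs, Primary flow sensor 2 faulted=not, Reserve tank 2 trips=not → at least one input occurs → occurs.
Recirculation branch 2 inoperative [AND]: Backup relief valve 2 fails=not, Makeup line unavailable=occurs → not all inputs occur → does not occur.
Emergency loop 2 inoperative [OR]: Recirculation branch 2 inoperative=not, C bypass line 2 failed=occurs, B heat exchanger 2 failed=occurs → at least one input occurs → occurs.
Reactor cooling lost [AND]: Emergency loop unavailable=not, Heat-sink path unavailable=occurs, Emergency loop 2 inoperative=occurs, Auxiliary surge tank 2 is down=occurs → not all inputs occur → does not occur.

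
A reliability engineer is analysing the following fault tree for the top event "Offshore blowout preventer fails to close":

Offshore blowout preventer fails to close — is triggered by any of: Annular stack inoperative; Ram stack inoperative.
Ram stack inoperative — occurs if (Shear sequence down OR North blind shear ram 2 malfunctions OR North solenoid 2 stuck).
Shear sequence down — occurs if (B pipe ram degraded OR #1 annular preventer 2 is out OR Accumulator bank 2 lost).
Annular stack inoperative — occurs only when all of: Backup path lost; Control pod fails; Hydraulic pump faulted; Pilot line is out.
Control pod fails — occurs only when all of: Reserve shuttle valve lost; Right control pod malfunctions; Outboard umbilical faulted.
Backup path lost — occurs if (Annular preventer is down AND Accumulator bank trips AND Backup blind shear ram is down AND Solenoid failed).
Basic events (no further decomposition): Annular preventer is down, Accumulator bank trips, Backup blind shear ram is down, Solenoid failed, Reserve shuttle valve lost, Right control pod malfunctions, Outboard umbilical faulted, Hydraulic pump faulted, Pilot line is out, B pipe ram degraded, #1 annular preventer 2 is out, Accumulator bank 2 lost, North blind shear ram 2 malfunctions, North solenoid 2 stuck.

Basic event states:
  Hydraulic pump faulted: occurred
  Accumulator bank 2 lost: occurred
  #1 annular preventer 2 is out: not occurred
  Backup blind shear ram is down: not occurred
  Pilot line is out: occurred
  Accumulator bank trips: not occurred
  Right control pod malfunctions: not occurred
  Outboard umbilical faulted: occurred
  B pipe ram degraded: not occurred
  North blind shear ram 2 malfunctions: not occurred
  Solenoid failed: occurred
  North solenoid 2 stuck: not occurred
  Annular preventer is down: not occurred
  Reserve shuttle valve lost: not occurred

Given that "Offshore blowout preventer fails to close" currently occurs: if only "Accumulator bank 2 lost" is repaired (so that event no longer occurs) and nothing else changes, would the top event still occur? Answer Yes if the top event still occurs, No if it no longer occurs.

Counterfactual: set "Accumulator bank 2 lost" to not occurred.
Backup path lost [AND]: Annular preventer is down=not, Accumulator bank trips=not, Backup blind shear ram is down=not, Solenoid failed=occurs → not all inputs occur → does not occur.
Control pod fails [AND]: Reserve shuttle valve lost=not, Right control pod malfunctions=not, Outboard umbilical faulted=occurs → not all inputs occur → does not occur.
Annular stack inoperative [AND]: Backup path lost=not, Control pod fails=not, Hydraulic pump faulted=occurs, Pilot line is out=occurs → not all inputs occur → does not occur.
Shear sequence down [OR]: B pipe ram degraded=not, #1 annular preventer 2 is out=not, Accumulator bank 2 lost=not → no input occurs → does not occur.
Ram stack inoperative [OR]: Shear sequence down=not, North blind shear ram 2 malfunctions=not, North solenoid 2 stuck=not → no input occurs → does not occur.
Offshore blowout preventer fails to close [OR]: Annular stack inoperative=not, Ram stack inoperative=not → no input occurs → does not occur.

No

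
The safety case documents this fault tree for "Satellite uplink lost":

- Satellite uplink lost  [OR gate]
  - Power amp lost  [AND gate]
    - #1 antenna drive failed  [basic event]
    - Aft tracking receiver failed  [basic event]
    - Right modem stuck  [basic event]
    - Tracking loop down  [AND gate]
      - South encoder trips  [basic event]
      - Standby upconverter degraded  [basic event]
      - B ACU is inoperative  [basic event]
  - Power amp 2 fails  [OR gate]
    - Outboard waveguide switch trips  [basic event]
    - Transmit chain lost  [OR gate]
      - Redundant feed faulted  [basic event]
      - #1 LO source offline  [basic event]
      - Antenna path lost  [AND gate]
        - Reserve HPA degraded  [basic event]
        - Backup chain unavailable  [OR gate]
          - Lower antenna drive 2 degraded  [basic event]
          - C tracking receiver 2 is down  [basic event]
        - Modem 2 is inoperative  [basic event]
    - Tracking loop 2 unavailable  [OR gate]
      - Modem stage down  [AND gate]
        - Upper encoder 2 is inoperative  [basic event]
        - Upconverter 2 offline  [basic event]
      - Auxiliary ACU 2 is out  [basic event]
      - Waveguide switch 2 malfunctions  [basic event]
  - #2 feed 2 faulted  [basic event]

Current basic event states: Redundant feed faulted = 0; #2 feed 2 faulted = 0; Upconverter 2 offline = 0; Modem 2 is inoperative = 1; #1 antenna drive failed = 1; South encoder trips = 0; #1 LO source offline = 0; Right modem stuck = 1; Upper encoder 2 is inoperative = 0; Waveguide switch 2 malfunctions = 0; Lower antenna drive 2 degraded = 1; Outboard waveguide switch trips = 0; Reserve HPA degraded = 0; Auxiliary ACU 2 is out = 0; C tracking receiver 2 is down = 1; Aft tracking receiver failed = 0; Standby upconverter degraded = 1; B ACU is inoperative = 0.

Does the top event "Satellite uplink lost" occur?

No

Tracking loop down [AND]: South encoder trips=not, Standby upconverter degraded=occurs, B ACU is inoperative=not → not all inputs occur → does not occur.
Power amp lost [AND]: #1 antenna drive failed=occurs, Aft tracking receiver failed=not, Right modem stuck=occurs, Tracking loop down=not → not all inputs occur → does not occur.
Backup chain unavailable [OR]: Lower antenna drive 2 degraded=occurs, C tracking receiver 2 is down=occurs → at least one input occurs → occurs.
Antenna path lost [AND]: Reserve HPA degraded=not, Backup chain unavailable=occurs, Modem 2 is inoperative=occurs → not all inputs occur → does not occur.
Transmit chain lost [OR]: Redundant feed faulted=not, #1 LO source offline=not, Antenna path lost=not → no input occurs → does not occur.
Modem stage down [AND]: Upper encoder 2 is inoperative=not, Upconverter 2 offline=not → not all inputs occur → does not occur.
Tracking loop 2 unavailable [OR]: Modem stage down=not, Auxiliary ACU 2 is out=not, Waveguide switch 2 malfunctions=not → no input occurs → does not occur.
Power amp 2 fails [OR]: Outboard waveguide switch trips=not, Transmit chain lost=not, Tracking loop 2 unavailable=not → no input occurs → does not occur.
Satellite uplink lost [OR]: Power amp lost=not, Power amp 2 fails=not, #2 feed 2 faulted=not → no input occurs → does not occur.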